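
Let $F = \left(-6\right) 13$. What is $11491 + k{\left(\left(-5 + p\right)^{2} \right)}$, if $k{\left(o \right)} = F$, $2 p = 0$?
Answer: $11413$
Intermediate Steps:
$p = 0$ ($p = \frac{1}{2} \cdot 0 = 0$)
$F = -78$
$k{\left(o \right)} = -78$
$11491 + k{\left(\left(-5 + p\right)^{2} \right)} = 11491 - 78 = 11413$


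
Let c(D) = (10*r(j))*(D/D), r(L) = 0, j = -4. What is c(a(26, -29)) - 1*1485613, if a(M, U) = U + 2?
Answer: -1485613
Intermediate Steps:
a(M, U) = 2 + U
c(D) = 0 (c(D) = (10*0)*(D/D) = 0*1 = 0)
c(a(26, -29)) - 1*1485613 = 0 - 1*1485613 = 0 - 1485613 = -1485613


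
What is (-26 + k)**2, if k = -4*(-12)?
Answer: 484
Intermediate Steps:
k = 48
(-26 + k)**2 = (-26 + 48)**2 = 22**2 = 484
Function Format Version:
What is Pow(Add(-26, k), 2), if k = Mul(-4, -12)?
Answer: 484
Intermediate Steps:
k = 48
Pow(Add(-26, k), 2) = Pow(Add(-26, 48), 2) = Pow(22, 2) = 484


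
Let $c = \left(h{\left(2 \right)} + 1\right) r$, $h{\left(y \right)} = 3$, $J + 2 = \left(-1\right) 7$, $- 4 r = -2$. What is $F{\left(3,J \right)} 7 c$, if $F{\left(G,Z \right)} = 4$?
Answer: $56$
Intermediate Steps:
$r = \frac{1}{2}$ ($r = \left(- \frac{1}{4}\right) \left(-2\right) = \frac{1}{2} \approx 0.5$)
$J = -9$ ($J = -2 - 7 = -9$)
$c = 2$ ($c = \left(3 + 1\right) \frac{1}{2} = 4 \cdot \frac{1}{2} = 2$)
$F{\left(3,J \right)} 7 c = 4 \cdot 7 \cdot 2 = 28 \cdot 2 = 56$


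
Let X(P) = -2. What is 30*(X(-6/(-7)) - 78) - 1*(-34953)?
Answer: 32553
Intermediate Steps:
30*(X(-6/(-7)) - 78) - 1*(-34953) = 30*(-2 - 78) - 1*(-34953) = 30*(-80) + 34953 = -2400 + 34953 = 32553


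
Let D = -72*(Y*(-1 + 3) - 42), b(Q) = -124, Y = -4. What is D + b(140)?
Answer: 3476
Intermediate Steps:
D = 3600 (D = -72*(-4*(-1 + 3) - 42) = -72*(-4*2 - 42) = -72*(-8 - 42) = -72*(-50) = 3600)
D + b(140) = 3600 - 124 = 3476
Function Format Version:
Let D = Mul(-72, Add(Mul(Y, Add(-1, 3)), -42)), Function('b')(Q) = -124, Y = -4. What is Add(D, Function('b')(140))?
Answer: 3476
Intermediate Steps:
D = 3600 (D = Mul(-72, Add(Mul(-4, Add(-1, 3)), -42)) = Mul(-72, Add(Mul(-4, 2), -42)) = Mul(-72, Add(-8, -42)) = Mul(-72, -50) = 3600)
Add(D, Function('b')(140)) = Add(3600, -124) = 3476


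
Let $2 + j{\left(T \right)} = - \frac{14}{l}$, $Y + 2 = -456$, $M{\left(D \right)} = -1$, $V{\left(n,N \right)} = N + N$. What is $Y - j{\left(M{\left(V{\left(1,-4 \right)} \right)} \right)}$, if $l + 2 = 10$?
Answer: $- \frac{1817}{4} \approx -454.25$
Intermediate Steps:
$l = 8$ ($l = -2 + 10 = 8$)
$V{\left(n,N \right)} = 2 N$
$Y = -458$ ($Y = -2 - 456 = -458$)
$j{\left(T \right)} = - \frac{15}{4}$ ($j{\left(T \right)} = -2 - \frac{14}{8} = -2 - \frac{7}{4} = - \frac{15}{4}$)
$Y - j{\left(M{\left(V{\left(1,-4 \right)} \right)} \right)} = -458 - - \frac{15}{4} = -458 + \frac{15}{4} = - \frac{1817}{4}$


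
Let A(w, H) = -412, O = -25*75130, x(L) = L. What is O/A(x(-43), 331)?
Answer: 939125/206 ≈ 4558.9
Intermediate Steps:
O = -1878250
O/A(x(-43), 331) = -1878250/(-412) = -1878250*(-1/412) = 939125/206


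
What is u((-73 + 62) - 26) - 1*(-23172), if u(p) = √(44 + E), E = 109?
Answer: 23172 + 3*√17 ≈ 23184.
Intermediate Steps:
u(p) = 3*√17 (u(p) = √(44 + 109) = √153 = 3*√17)
u((-73 + 62) - 26) - 1*(-23172) = 3*√17 - 1*(-23172) = 3*√17 + 23172 = 23172 + 3*√17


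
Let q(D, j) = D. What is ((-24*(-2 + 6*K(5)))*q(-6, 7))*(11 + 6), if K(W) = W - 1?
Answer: 53856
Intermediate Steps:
K(W) = -1 + W
((-24*(-2 + 6*K(5)))*q(-6, 7))*(11 + 6) = (-24*(-2 + 6*(-1 + 5))*(-6))*(11 + 6) = (-24*(-2 + 6*4)*(-6))*17 = (-24*(-2 + 24)*(-6))*17 = (-24*22*(-6))*17 = (-8*66*(-6))*17 = -528*(-6)*17 = 3168*17 = 53856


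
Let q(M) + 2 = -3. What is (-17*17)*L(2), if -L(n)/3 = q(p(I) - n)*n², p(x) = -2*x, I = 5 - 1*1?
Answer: -17340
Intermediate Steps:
I = 4 (I = 5 - 1 = 4)
q(M) = -5 (q(M) = -2 - 3 = -5)
L(n) = 15*n² (L(n) = -(-15)*n² = 15*n²)
(-17*17)*L(2) = (-17*17)*(15*2²) = -4335*4 = -289*60 = -17340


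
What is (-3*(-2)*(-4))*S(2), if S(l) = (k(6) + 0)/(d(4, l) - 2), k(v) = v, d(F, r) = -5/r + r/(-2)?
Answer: 288/11 ≈ 26.182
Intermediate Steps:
d(F, r) = -5/r - r/2 (d(F, r) = -5/r + r*(-1/2) = -5/r - r/2)
S(l) = 6/(-2 - 5/l - l/2) (S(l) = (6 + 0)/((-5/l - l/2) - 2) = 6/(-2 - 5/l - l/2))
(-3*(-2)*(-4))*S(2) = (-3*(-2)*(-4))*(-12*2/(10 + 2*(4 + 2))) = (6*(-4))*(-12*2/(10 + 2*6)) = -(-288)*2/(10 + 12) = -(-288)*2/22 = -24*(-12/11) = 288/11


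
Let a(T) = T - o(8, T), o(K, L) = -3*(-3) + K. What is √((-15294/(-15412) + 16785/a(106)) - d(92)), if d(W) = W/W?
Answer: 7*√1810321253894/685834 ≈ 13.733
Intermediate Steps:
o(K, L) = 9 + K
d(W) = 1
a(T) = -17 + T (a(T) = T - (9 + 8) = T - 1*17 = T - 17 = -17 + T)
√((-15294/(-15412) + 16785/a(106)) - d(92)) = √((-15294/(-15412) + 16785/(-17 + 106)) - 1*1) = √((-15294*(-1/15412) + 16785/89) - 1) = √((7647/7706 + 16785*(1/89)) - 1) = √((7647/7706 + 16785/89) - 1) = √(130025793/685834 - 1) = √(129339959/685834) = 7*√1810321253894/685834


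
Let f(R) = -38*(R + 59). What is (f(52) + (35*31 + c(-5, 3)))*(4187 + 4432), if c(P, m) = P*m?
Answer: -27132612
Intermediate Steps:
f(R) = -2242 - 38*R (f(R) = -38*(59 + R) = -2242 - 38*R)
(f(52) + (35*31 + c(-5, 3)))*(4187 + 4432) = ((-2242 - 38*52) + (35*31 - 5*3))*(4187 + 4432) = ((-2242 - 1976) + (1085 - 15))*8619 = (-4218 + 1070)*8619 = -3148*8619 = -27132612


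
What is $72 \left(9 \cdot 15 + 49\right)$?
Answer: $13248$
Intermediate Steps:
$72 \left(9 \cdot 15 + 49\right) = 72 \left(135 + 49\right) = 72 \cdot 184 = 13248$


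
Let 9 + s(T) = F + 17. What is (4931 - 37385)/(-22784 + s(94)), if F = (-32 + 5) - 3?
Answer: 1803/1267 ≈ 1.4230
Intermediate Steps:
F = -30 (F = -27 - 3 = -30)
s(T) = -22 (s(T) = -9 + (-30 + 17) = -9 - 13 = -22)
(4931 - 37385)/(-22784 + s(94)) = (4931 - 37385)/(-22784 - 22) = -32454/(-22806) = -32454*(-1/22806) = 1803/1267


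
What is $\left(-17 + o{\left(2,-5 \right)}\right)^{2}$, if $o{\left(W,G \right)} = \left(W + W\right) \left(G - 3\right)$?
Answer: $2401$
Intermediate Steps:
$o{\left(W,G \right)} = 2 W \left(-3 + G\right)$
$\left(-17 + o{\left(2,-5 \right)}\right)^{2} = \left(-17 + 2 \cdot 2 \left(-3 - 5\right)\right)^{2} = \left(-17 + 2 \cdot 2 \left(-8\right)\right)^{2} = \left(-17 - 32\right)^{2} = \left(-49\right)^{2} = 2401$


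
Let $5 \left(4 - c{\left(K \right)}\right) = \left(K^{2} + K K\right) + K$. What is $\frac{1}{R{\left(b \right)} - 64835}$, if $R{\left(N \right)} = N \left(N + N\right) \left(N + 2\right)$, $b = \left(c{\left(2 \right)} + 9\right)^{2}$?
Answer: $\frac{1}{3536851} \approx 2.8274 \cdot 10^{-7}$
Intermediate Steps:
$c{\left(K \right)} = 4 - \frac{2 K^{2}}{5} - \frac{K}{5}$ ($c{\left(K \right)} = 4 - \frac{\left(K^{2} + K K\right) + K}{5} = 4 - \frac{\left(K^{2} + K^{2}\right) + K}{5} = 4 - \frac{2 K^{2} + K}{5} = 4 - \frac{K + 2 K^{2}}{5} = 4 - \left(\frac{K}{5} + \frac{2 K^{2}}{5}\right) = 4 - \frac{2 K^{2}}{5} - \frac{K}{5}$)
$b = 121$ ($b = \left(\left(4 - \frac{2 \cdot 2^{2}}{5} - \frac{2}{5}\right) + 9\right)^{2} = \left(\left(4 - \frac{8}{5} - \frac{2}{5}\right) + 9\right)^{2} = \left(2 + 9\right)^{2} = 11^{2} = 121$)
$R{\left(N \right)} = 2 N^{2} \left(2 + N\right)$ ($R{\left(N \right)} = N 2 N \left(2 + N\right) = 2 N^{2} \left(2 + N\right)$)
$\frac{1}{R{\left(b \right)} - 64835} = \frac{1}{2 \cdot 121^{2} \left(2 + 121\right) - 64835} = \frac{1}{2 \cdot 14641 \cdot 123 - 64835} = \frac{1}{3601686 - 64835} = \frac{1}{3536851}$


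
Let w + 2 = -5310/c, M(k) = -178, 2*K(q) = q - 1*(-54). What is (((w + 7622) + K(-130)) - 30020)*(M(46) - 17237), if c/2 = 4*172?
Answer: 6253199595/16 ≈ 3.9082e+8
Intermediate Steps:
K(q) = 27 + q/2 (K(q) = (q - 1*(-54))/2 = (q + 54)/2 = (54 + q)/2 = 27 + q/2)
c = 1376 (c = 2*(4*172) = 2*688 = 1376)
w = -4031/688 (w = -2 - 5310/1376 = -2 - 5310*1/1376 = -2 - 2655/688 = -4031/688 ≈ -5.8590)
(((w + 7622) + K(-130)) - 30020)*(M(46) - 17237) = (((-4031/688 + 7622) + (27 + (½)*(-130))) - 30020)*(-178 - 17237) = ((5239905/688 + (27 - 65)) - 30020)*(-17415) = ((5239905/688 - 38) - 30020)*(-17415) = (5213761/688 - 30020)*(-17415) = -15439999/688*(-17415) = 6253199595/16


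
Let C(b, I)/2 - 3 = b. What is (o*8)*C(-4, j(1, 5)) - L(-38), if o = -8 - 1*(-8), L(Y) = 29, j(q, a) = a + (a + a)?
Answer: -29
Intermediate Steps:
j(q, a) = 3*a (j(q, a) = a + 2*a = 3*a)
C(b, I) = 6 + 2*b
o = 0 (o = -8 + 8 = 0)
(o*8)*C(-4, j(1, 5)) - L(-38) = (0*8)*(6 + 2*(-4)) - 1*29 = 0*(6 - 8) - 29 = 0*(-2) - 29 = 0 - 29 = -29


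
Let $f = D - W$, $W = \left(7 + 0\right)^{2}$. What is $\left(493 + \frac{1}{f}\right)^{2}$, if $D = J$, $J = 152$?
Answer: $\frac{2578608400}{10609} \approx 2.4306 \cdot 10^{5}$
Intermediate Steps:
$W = 49$ ($W = 7^{2} = 49$)
$D = 152$
$f = 103$ ($f = 152 - 49 = 103$)
$\left(493 + \frac{1}{f}\right)^{2} = \left(493 + \frac{1}{103}\right)^{2} = \left(\frac{50780}{103}\right)^{2} = \frac{2578608400}{10609}$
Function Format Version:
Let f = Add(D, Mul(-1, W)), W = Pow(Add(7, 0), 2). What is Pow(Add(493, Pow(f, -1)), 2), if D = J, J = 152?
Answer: Rational(2578608400, 10609) ≈ 2.4306e+5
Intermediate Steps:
W = 49 (W = Pow(7, 2) = 49)
D = 152
f = 103 (f = Add(152, Mul(-1, 49)) = Add(152, -49) = 103)
Pow(Add(493, Pow(f, -1)), 2) = Pow(Add(493, Pow(103, -1)), 2) = Pow(Add(493, Rational(1, 103)), 2) = Pow(Rational(50780, 103), 2) = Rational(2578608400, 10609)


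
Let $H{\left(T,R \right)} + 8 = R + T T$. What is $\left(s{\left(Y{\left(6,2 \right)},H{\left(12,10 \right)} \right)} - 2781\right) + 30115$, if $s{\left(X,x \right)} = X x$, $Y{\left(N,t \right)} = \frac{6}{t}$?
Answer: $27772$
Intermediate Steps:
$H{\left(T,R \right)} = -8 + R + T^{2}$ ($H{\left(T,R \right)} = -8 + \left(R + T T\right) = -8 + \left(R + T^{2}\right) = -8 + R + T^{2}$)
$\left(s{\left(Y{\left(6,2 \right)},H{\left(12,10 \right)} \right)} - 2781\right) + 30115 = \left(\frac{6}{2} \left(-8 + 10 + 12^{2}\right) - 2781\right) + 30115 = \left(6 \cdot \frac{1}{2} \left(-8 + 10 + 144\right) - 2781\right) + 30115 = \left(3 \cdot 146 - 2781\right) + 30115 = \left(438 - 2781\right) + 30115 = -2343 + 30115 = 27772$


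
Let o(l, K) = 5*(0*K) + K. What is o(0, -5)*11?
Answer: -55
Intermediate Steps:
o(l, K) = K (o(l, K) = 5*0 + K = 0 + K = K)
o(0, -5)*11 = -5*11 = -55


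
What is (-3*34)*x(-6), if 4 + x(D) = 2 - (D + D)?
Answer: -1020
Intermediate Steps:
x(D) = -2 - 2*D (x(D) = -4 + (2 - (D + D)) = -4 + (2 - 2*D) = -2 - 2*D)
(-3*34)*x(-6) = (-3*34)*(-2 - 2*(-6)) = -102*(-2 + 12) = -102*10 = -1020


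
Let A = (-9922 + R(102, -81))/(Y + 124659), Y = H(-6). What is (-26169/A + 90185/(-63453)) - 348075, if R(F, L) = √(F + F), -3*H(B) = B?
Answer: -27417476667499/1421640060 + 250942593*√51/3786380 ≈ -18813.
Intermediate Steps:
H(B) = -B/3
R(F, L) = √2*√F (R(F, L) = √(2*F) = √2*√F)
Y = 2 (Y = -⅓*(-6) = 2)
A = -9922/124661 + 2*√51/124661 (A = (-9922 + √2*√102)/(2 + 124659) = (-9922 + 2*√51)/124661 = (-9922 + 2*√51)*(1/124661) = -9922/124661 + 2*√51/124661 ≈ -0.079477)
(-26169/A + 90185/(-63453)) - 348075 = (-26169/(-9922/124661 + 2*√51/124661) + 90185/(-63453)) - 348075 = (-26169/(-9922/124661 + 2*√51/124661) + 90185*(-1/63453)) - 348075 = (-26169/(-9922/124661 + 2*√51/124661) - 90185/63453) - 348075 = (-90185/63453 - 26169/(-9922/124661 + 2*√51/124661)) - 348075 = -22086493160/63453 - 26169/(-9922/124661 + 2*√51/124661)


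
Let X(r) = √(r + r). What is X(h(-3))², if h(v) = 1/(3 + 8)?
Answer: 2/11 ≈ 0.18182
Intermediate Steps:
h(v) = 1/11
X(r) = √2*√r (X(r) = √(2*r) = √2*√r)
X(h(-3))² = (√2*√(1/11))² = (√2*(√11/11))² = (√22/11)² = 2/11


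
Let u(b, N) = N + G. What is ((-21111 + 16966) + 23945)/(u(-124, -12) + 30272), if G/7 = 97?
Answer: 6600/10313 ≈ 0.63997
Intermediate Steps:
G = 679 (G = 7*97 = 679)
u(b, N) = 679 + N (u(b, N) = N + 679 = 679 + N)
((-21111 + 16966) + 23945)/(u(-124, -12) + 30272) = ((-21111 + 16966) + 23945)/((679 - 12) + 30272) = (-4145 + 23945)/(667 + 30272) = 19800/30939 = 19800*(1/30939) = 6600/10313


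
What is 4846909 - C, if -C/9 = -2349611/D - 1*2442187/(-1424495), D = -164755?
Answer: 227513555371306339/46938534745 ≈ 4.8471e+6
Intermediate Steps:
C = -6748868953134/46938534745 (C = -9*(-2349611/(-164755) - 1*2442187/(-1424495)) = -9*(-2349611*(-1/164755) - 2442187*(-1/1424495)) = -9*(2349611/164755 + 2442187/1424495) = -9*749874328126/46938534745 = -6748868953134/46938534745 ≈ -143.78)
4846909 - C = 4846909 - 1*(-6748868953134/46938534745) = 4846909 + 6748868953134/46938534745 = 227513555371306339/46938534745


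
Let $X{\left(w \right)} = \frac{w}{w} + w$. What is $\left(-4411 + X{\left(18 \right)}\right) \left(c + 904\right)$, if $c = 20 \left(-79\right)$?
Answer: $2968992$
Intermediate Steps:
$c = -1580$
$X{\left(w \right)} = 1 + w$
$\left(-4411 + X{\left(18 \right)}\right) \left(c + 904\right) = \left(-4411 + \left(1 + 18\right)\right) \left(-1580 + 904\right) = \left(-4411 + 19\right) \left(-676\right) = \left(-4392\right) \left(-676\right) = 2968992$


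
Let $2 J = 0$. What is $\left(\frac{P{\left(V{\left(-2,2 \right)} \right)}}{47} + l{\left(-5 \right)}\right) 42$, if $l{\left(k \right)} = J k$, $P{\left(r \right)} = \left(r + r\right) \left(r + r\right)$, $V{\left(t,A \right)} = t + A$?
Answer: $0$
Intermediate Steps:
$J = 0$ ($J = \frac{1}{2} \cdot 0 = 0$)
$V{\left(t,A \right)} = A + t$
$P{\left(r \right)} = 4 r^{2}$ ($P{\left(r \right)} = 2 r 2 r = 4 r^{2}$)
$l{\left(k \right)} = 0$ ($l{\left(k \right)} = 0 k = 0$)
$\left(\frac{P{\left(V{\left(-2,2 \right)} \right)}}{47} + l{\left(-5 \right)}\right) 42 = \left(\frac{4 \left(2 - 2\right)^{2}}{47} + 0\right) 42 = \left(4 \cdot 0^{2} \cdot \frac{1}{47} + 0\right) 42 = \left(4 \cdot 0 \cdot \frac{1}{47} + 0\right) 42 = \left(0 \cdot \frac{1}{47} + 0\right) 42 = \left(0 + 0\right) 42 = 0 \cdot 42 = 0$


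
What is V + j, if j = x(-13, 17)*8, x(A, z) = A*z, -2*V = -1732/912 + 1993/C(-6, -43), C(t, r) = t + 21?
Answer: -4180343/2280 ≈ -1833.5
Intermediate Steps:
C(t, r) = 21 + t
V = -149303/2280 (V = -(-1732/912 + 1993/(21 - 6))/2 = -(-1732*1/912 + 1993/15)/2 = -(-433/228 + 1993*(1/15))/2 = -(-433/228 + 1993/15)/2 = -1/2*149303/1140 = -149303/2280 ≈ -65.484)
j = -1768 (j = -13*17*8 = -221*8 = -1768)
V + j = -149303/2280 - 1768 = -4180343/2280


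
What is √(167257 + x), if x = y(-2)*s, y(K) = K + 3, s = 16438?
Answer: √183695 ≈ 428.60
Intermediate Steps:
y(K) = 3 + K
x = 16438 (x = (3 - 2)*16438 = 1*16438 = 16438)
√(167257 + x) = √(167257 + 16438) = √183695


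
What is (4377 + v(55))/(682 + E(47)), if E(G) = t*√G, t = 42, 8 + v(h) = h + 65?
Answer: 1530749/191108 - 94269*√47/191108 ≈ 4.6281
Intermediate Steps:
v(h) = 57 + h (v(h) = -8 + (h + 65) = -8 + (65 + h) = 57 + h)
E(G) = 42*√G
(4377 + v(55))/(682 + E(47)) = (4377 + (57 + 55))/(682 + 42*√47) = (4377 + 112)/(682 + 42*√47) = 4489/(682 + 42*√47)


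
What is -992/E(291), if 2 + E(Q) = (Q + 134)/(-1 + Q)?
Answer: 1856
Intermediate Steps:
E(Q) = -2 + (134 + Q)/(-1 + Q) (E(Q) = -2 + (Q + 134)/(-1 + Q) = -2 + (134 + Q)/(-1 + Q))
-992/E(291) = -992*(-1 + 291)/(136 - 1*291) = -992*290/(136 - 291) = -992/((1/290)*(-155)) = -992/(-31/58) = -992*(-58/31) = 1856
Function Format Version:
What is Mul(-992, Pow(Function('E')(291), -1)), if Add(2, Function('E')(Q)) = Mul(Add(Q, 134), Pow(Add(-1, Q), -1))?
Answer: 1856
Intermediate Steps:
Function('E')(Q) = Add(-2, Mul(Pow(Add(-1, Q), -1), Add(134, Q))) (Function('E')(Q) = Add(-2, Mul(Add(Q, 134), Pow(Add(-1, Q), -1))) = Add(-2, Mul(Add(134, Q), Pow(Add(-1, Q), -1))) = Add(-2, Mul(Pow(Add(-1, Q), -1), Add(134, Q))))
Mul(-992, Pow(Function('E')(291), -1)) = Mul(-992, Pow(Mul(Pow(Add(-1, 291), -1), Add(136, Mul(-1, 291))), -1)) = Mul(-992, Pow(Mul(Pow(290, -1), Add(136, -291)), -1)) = Mul(-992, Pow(Mul(Rational(1, 290), -155), -1)) = Mul(-992, Pow(Rational(-31, 58), -1)) = Mul(-992, Rational(-58, 31)) = 1856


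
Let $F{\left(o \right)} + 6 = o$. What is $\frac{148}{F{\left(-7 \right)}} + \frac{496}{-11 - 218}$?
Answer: $- \frac{40340}{2977} \approx -13.551$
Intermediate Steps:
$F{\left(o \right)} = -6 + o$
$\frac{148}{F{\left(-7 \right)}} + \frac{496}{-11 - 218} = \frac{148}{-6 - 7} + \frac{496}{-11 - 218} = \frac{148}{-13} + \frac{496}{-229} = 148 \left(- \frac{1}{13}\right) + 496 \left(- \frac{1}{229}\right) = - \frac{148}{13} - \frac{496}{229} = - \frac{40340}{2977}$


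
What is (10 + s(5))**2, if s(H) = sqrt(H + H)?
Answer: (10 + sqrt(10))**2 ≈ 173.25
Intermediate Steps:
s(H) = sqrt(2)*sqrt(H) (s(H) = sqrt(2*H) = sqrt(2)*sqrt(H))
(10 + s(5))**2 = (10 + sqrt(2)*sqrt(5))**2 = (10 + sqrt(10))**2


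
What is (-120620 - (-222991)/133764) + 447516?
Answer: 43727139535/133764 ≈ 3.2690e+5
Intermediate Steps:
(-120620 - (-222991)/133764) + 447516 = (-120620 - 1*(-222991/133764)) + 447516 = (-120620 + 222991/133764) + 447516 = -16134390689/133764 + 447516 = 43727139535/133764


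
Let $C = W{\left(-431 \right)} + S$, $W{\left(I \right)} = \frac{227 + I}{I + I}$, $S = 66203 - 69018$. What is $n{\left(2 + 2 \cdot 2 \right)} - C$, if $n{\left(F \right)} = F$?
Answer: $\frac{1215749}{431} \approx 2820.8$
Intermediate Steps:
$S = -2815$
$W{\left(I \right)} = \frac{227 + I}{2 I}$
$C = - \frac{1213163}{431}$ ($C = \frac{227 - 431}{2 \left(-431\right)} - 2815 = \frac{1}{2} \left(- \frac{1}{431}\right) \left(-204\right) - 2815 = \frac{102}{431} - 2815 = - \frac{1213163}{431} \approx -2814.8$)
$n{\left(2 + 2 \cdot 2 \right)} - C = \left(2 + 2 \cdot 2\right) - - \frac{1213163}{431} = \left(2 + 4\right) + \frac{1213163}{431} = 6 + \frac{1213163}{431} = \frac{1215749}{431}$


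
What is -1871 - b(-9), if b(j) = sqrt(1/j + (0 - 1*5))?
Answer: -1871 - I*sqrt(46)/3 ≈ -1871.0 - 2.2608*I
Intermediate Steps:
b(j) = sqrt(-5 + 1/j) (b(j) = sqrt(1/j + (0 - 5)) = sqrt(1/j - 5) = sqrt(-5 + 1/j))
-1871 - b(-9) = -1871 - sqrt(-5 + 1/(-9)) = -1871 - sqrt(-5 - 1/9) = -1871 - sqrt(-46/9) = -1871 - I*sqrt(46)/3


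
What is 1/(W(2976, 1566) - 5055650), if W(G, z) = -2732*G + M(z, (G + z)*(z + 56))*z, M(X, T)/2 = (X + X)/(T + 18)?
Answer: -1227857/16190621451370 ≈ -7.5838e-8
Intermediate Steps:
M(X, T) = 4*X/(18 + T) (M(X, T) = 2*((X + X)/(T + 18)) = 2*((2*X)/(18 + T)) = 2*(2*X/(18 + T)) = 4*X/(18 + T))
W(G, z) = -2732*G + 4*z²/(18 + (56 + z)*(G + z)) (W(G, z) = -2732*G + (4*z/(18 + (G + z)*(z + 56)))*z = -2732*G + (4*z/(18 + (G + z)*(56 + z)))*z = -2732*G + (4*z/(18 + (56 + z)*(G + z)))*z = -2732*G + 4*z²/(18 + (56 + z)*(G + z)))
1/(W(2976, 1566) - 5055650) = 1/(4*(1566² - 683*2976*(18 + 1566² + 56*2976 + 56*1566 + 2976*1566))/(18 + 1566² + 56*2976 + 56*1566 + 2976*1566) - 5055650) = 1/(4*(2452356 - 683*2976*(18 + 2452356 + 166656 + 87696 + 4660416))/(18 + 2452356 + 166656 + 87696 + 4660416) - 5055650) = 1/(4*(2452356 - 683*2976*7367142)/7367142 - 5055650) = 1/(4*(1/7367142)*(2452356 - 14974511766336) - 5055650) = 1/(4*(1/7367142)*(-14974509313980) - 5055650) = 1/(-9983006209320/1227857 - 5055650) = 1/(-16190621451370/1227857) = -1227857/16190621451370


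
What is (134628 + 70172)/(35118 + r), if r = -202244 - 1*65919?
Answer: -40960/46609 ≈ -0.87880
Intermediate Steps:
r = -268163 (r = -202244 - 65919 = -268163)
(134628 + 70172)/(35118 + r) = (134628 + 70172)/(35118 - 268163) = 204800/(-233045) = 204800*(-1/233045) = -40960/46609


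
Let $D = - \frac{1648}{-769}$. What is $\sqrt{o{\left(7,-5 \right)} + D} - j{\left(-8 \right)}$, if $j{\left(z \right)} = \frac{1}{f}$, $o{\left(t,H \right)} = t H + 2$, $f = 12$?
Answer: $- \frac{1}{12} + \frac{i \sqrt{18247601}}{769} \approx -0.083333 + 5.5549 i$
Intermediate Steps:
$D = \frac{1648}{769}$ ($D = \left(-1648\right) \left(- \frac{1}{769}\right) = \frac{1648}{769} \approx 2.143$)
$o{\left(t,H \right)} = 2 + H t$ ($o{\left(t,H \right)} = H t + 2 = 2 + H t$)
$j{\left(z \right)} = \frac{1}{12}$
$\sqrt{o{\left(7,-5 \right)} + D} - j{\left(-8 \right)} = \sqrt{\left(2 - 35\right) + \frac{1648}{769}} - \frac{1}{12} = \sqrt{-33 + \frac{1648}{769}} - \frac{1}{12} = \sqrt{- \frac{23729}{769}} - \frac{1}{12} = \frac{i \sqrt{18247601}}{769} - \frac{1}{12} = - \frac{1}{12} + \frac{i \sqrt{18247601}}{769}$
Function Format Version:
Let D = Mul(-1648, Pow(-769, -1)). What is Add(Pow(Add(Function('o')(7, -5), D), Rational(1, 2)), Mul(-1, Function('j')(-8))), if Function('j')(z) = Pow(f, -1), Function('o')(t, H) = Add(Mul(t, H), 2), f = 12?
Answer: Add(Rational(-1, 12), Mul(Rational(1, 769), I, Pow(18247601, Rational(1, 2)))) ≈ Add(-0.083333, Mul(5.5549, I))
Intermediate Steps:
D = Rational(1648, 769) (D = Mul(-1648, Rational(-1, 769)) = Rational(1648, 769) ≈ 2.1430)
Function('o')(t, H) = Add(2, Mul(H, t)) (Function('o')(t, H) = Add(Mul(H, t), 2) = Add(2, Mul(H, t)))
Function('j')(z) = Rational(1, 12) (Function('j')(z) = Pow(12, -1) = Rational(1, 12))
Add(Pow(Add(Function('o')(7, -5), D), Rational(1, 2)), Mul(-1, Function('j')(-8))) = Add(Pow(Add(Add(2, Mul(-5, 7)), Rational(1648, 769)), Rational(1, 2)), Mul(-1, Rational(1, 12))) = Add(Pow(Add(Add(2, -35), Rational(1648, 769)), Rational(1, 2)), Rational(-1, 12)) = Add(Pow(Add(-33, Rational(1648, 769)), Rational(1, 2)), Rational(-1, 12)) = Add(Pow(Rational(-23729, 769), Rational(1, 2)), Rational(-1, 12)) = Add(Mul(Rational(1, 769), I, Pow(18247601, Rational(1, 2))), Rational(-1, 12)) = Add(Rational(-1, 12), Mul(Rational(1, 769), I, Pow(18247601, Rational(1, 2))))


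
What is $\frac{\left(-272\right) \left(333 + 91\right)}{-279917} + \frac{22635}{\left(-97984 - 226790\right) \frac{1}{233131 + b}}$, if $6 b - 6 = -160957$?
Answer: $- \frac{871400044775677}{60606509172} \approx -14378.0$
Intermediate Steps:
$b = - \frac{160951}{6}$ ($b = 1 + \frac{1}{6} \left(-160957\right) = 1 - \frac{160957}{6} = - \frac{160951}{6} \approx -26825.0$)
$\frac{\left(-272\right) \left(333 + 91\right)}{-279917} + \frac{22635}{\left(-97984 - 226790\right) \frac{1}{233131 + b}} = \frac{\left(-272\right) \left(333 + 91\right)}{-279917} + \frac{22635}{\left(-97984 - 226790\right) \frac{1}{233131 - \frac{160951}{6}}} = \left(-272\right) 424 \left(- \frac{1}{279917}\right) + \frac{22635}{\left(-324774\right) \frac{1}{\frac{1237835}{6}}} = \left(-115328\right) \left(- \frac{1}{279917}\right) + \frac{22635}{\left(-324774\right) \frac{6}{1237835}} = \frac{115328}{279917} + \frac{22635}{- \frac{1948644}{1237835}} = \frac{115328}{279917} + 22635 \left(- \frac{1237835}{1948644}\right) = \frac{115328}{279917} - \frac{3113155025}{216516} = - \frac{871400044775677}{60606509172}$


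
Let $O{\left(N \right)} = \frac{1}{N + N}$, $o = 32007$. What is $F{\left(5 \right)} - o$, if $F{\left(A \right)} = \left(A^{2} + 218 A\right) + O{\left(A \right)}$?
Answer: $- \frac{308919}{10} \approx -30892.0$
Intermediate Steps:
$O{\left(N \right)} = \frac{1}{2 N}$
$F{\left(A \right)} = A^{2} + \frac{1}{2 A} + 218 A$ ($F{\left(A \right)} = \left(A^{2} + 218 A\right) + \frac{1}{2 A} = A^{2} + \frac{1}{2 A} + 218 A$)
$F{\left(5 \right)} - o = \left(5^{2} + \frac{1}{2 \cdot 5} + 218 \cdot 5\right) - 32007 = \left(25 + \frac{1}{2} \cdot \frac{1}{5} + 1090\right) - 32007 = \left(25 + \frac{1}{10} + 1090\right) - 32007 = \frac{11151}{10} - 32007 = - \frac{308919}{10}$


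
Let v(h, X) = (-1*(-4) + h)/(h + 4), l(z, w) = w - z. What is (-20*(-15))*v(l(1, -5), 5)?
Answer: 300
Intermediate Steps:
v(h, X) = 1 (v(h, X) = (4 + h)/(4 + h) = 1)
(-20*(-15))*v(l(1, -5), 5) = -20*(-15)*1 = 300*1 = 300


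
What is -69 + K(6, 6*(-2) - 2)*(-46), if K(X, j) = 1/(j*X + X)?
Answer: -2668/39 ≈ -68.410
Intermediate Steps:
K(X, j) = 1/(X + X*j) (K(X, j) = 1/(X*j + X) = 1/(X + X*j))
-69 + K(6, 6*(-2) - 2)*(-46) = -69 + (1/(6*(1 + (6*(-2) - 2))))*(-46) = -69 + (1/(6*(1 + (-12 - 2))))*(-46) = -69 + (1/(6*(1 - 14)))*(-46) = -69 + ((⅙)/(-13))*(-46) = -69 + ((⅙)*(-1/13))*(-46) = -69 - 1/78*(-46) = -69 + 23/39 = -2668/39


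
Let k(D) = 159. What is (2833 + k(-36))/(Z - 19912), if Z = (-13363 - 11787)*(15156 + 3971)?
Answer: -1496/240531981 ≈ -6.2195e-6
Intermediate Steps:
Z = -481044050 (Z = -25150*19127 = -481044050)
(2833 + k(-36))/(Z - 19912) = (2833 + 159)/(-481044050 - 19912) = 2992/(-481063962) = 2992*(-1/481063962) = -1496/240531981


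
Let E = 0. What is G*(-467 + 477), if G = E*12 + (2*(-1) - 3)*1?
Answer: -50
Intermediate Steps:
G = -5 (G = 0*12 + (2*(-1) - 3)*1 = 0 + (-2 - 3)*1 = 0 - 5*1 = 0 - 5 = -5)
G*(-467 + 477) = -5*(-467 + 477) = -5*10 = -50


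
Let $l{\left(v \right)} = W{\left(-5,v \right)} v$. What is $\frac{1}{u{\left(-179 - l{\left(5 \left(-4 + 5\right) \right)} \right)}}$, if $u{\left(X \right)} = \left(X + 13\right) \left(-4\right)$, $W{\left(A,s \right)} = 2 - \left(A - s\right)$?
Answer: $\frac{1}{904} \approx 0.0011062$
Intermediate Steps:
$W{\left(A,s \right)} = 2 + s - A$ ($W{\left(A,s \right)} = 2 - \left(A - s\right) = 2 + s - A$)
$l{\left(v \right)} = v \left(7 + v\right)$ ($l{\left(v \right)} = \left(2 + v - -5\right) v = \left(2 + v + 5\right) v = \left(7 + v\right) v = v \left(7 + v\right)$)
$u{\left(X \right)} = -52 - 4 X$ ($u{\left(X \right)} = \left(13 + X\right) \left(-4\right) = -52 - 4 X$)
$\frac{1}{u{\left(-179 - l{\left(5 \left(-4 + 5\right) \right)} \right)}} = \frac{1}{-52 - 4 \left(-179 - 5 \left(-4 + 5\right) \left(7 + 5 \left(-4 + 5\right)\right)\right)} = \frac{1}{-52 - 4 \left(-179 - 5 \cdot 1 \left(7 + 5 \cdot 1\right)\right)} = \frac{1}{-52 - 4 \left(-179 - 5 \left(7 + 5\right)\right)} = \frac{1}{-52 - 4 \left(-179 - 5 \cdot 12\right)} = \frac{1}{-52 - 4 \left(-179 - 60\right)} = \frac{1}{-52 - -956} = \frac{1}{-52 + 956} = \frac{1}{904}$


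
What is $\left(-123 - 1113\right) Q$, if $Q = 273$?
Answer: $-337428$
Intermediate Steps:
$\left(-123 - 1113\right) Q = \left(-123 - 1113\right) 273 = \left(-1236\right) 273 = -337428$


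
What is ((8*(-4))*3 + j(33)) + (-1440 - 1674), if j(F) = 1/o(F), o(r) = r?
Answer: -105929/33 ≈ -3210.0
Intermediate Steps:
j(F) = 1/F
((8*(-4))*3 + j(33)) + (-1440 - 1674) = ((8*(-4))*3 + 1/33) + (-1440 - 1674) = (-32*3 + 1/33) - 3114 = (-96 + 1/33) - 3114 = -3167/33 - 3114 = -105929/33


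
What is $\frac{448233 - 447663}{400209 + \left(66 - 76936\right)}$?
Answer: $\frac{570}{323339} \approx 0.0017629$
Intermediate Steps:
$\frac{448233 - 447663}{400209 + \left(66 - 76936\right)} = \frac{570}{400209 + \left(66 - 76936\right)} = \frac{570}{400209 - 76870} = \frac{570}{323339}$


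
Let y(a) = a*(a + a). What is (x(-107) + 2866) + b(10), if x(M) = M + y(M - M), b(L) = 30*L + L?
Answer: 3069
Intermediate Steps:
b(L) = 31*L
y(a) = 2*a**2 (y(a) = a*(2*a) = 2*a**2)
x(M) = M (x(M) = M + 2*(M - M)**2 = M + 2*0**2 = M + 2*0 = M + 0 = M)
(x(-107) + 2866) + b(10) = (-107 + 2866) + 31*10 = 2759 + 310 = 3069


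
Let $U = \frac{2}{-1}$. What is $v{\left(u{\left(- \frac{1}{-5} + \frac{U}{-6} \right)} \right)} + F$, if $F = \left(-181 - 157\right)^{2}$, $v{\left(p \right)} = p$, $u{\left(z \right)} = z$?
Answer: $\frac{1713668}{15} \approx 1.1424 \cdot 10^{5}$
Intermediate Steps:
$U = -2$ ($U = 2 \left(-1\right) = -2$)
$F = 114244$ ($F = \left(-338\right)^{2} = 114244$)
$v{\left(u{\left(- \frac{1}{-5} + \frac{U}{-6} \right)} \right)} + F = \left(- \frac{1}{-5} - \frac{2}{-6}\right) + 114244 = \left(\left(-1\right) \left(- \frac{1}{5}\right) - - \frac{1}{3}\right) + 114244 = \left(\frac{1}{5} + \frac{1}{3}\right) + 114244 = \frac{8}{15} + 114244 = \frac{1713668}{15}$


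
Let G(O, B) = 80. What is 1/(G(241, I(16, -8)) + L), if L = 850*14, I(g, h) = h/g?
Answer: 1/11980 ≈ 8.3472e-5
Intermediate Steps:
L = 11900
1/(G(241, I(16, -8)) + L) = 1/(80 + 11900) = 1/11980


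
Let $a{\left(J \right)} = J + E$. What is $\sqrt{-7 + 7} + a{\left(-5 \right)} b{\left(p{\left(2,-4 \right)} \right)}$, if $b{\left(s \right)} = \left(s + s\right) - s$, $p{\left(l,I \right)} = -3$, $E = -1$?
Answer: $18$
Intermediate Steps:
$a{\left(J \right)} = -1 + J$ ($a{\left(J \right)} = J - 1 = -1 + J$)
$b{\left(s \right)} = s$ ($b{\left(s \right)} = 2 s - s = s$)
$\sqrt{-7 + 7} + a{\left(-5 \right)} b{\left(p{\left(2,-4 \right)} \right)} = \sqrt{-7 + 7} + \left(-1 - 5\right) \left(-3\right) = \sqrt{0} - -18 = 0 + 18 = 18$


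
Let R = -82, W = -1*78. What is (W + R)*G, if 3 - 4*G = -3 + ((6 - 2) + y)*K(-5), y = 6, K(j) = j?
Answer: -2240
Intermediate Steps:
G = 14 (G = 3/4 - (-3 + ((6 - 2) + 6)*(-5))/4 = 3/4 - (-3 + (4 + 6)*(-5))/4 = 3/4 - (-3 + 10*(-5))/4 = 3/4 - (-3 - 50)/4 = 3/4 - 1/4*(-53) = 3/4 + 53/4 = 14)
W = -78
(W + R)*G = (-78 - 82)*14 = -160*14 = -2240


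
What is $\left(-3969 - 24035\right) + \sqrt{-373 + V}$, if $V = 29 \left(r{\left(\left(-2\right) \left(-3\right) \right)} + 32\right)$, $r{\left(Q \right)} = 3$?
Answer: $-28004 + \sqrt{642} \approx -27979.0$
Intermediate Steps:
$V = 1015$ ($V = 29 \left(3 + 32\right) = 29 \cdot 35 = 1015$)
$\left(-3969 - 24035\right) + \sqrt{-373 + V} = \left(-3969 - 24035\right) + \sqrt{-373 + 1015} = -28004 + \sqrt{642}$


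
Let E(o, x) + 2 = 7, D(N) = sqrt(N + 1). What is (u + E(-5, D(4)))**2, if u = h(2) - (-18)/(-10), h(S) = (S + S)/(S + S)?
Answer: 441/25 ≈ 17.640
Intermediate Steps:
D(N) = sqrt(1 + N)
E(o, x) = 5 (E(o, x) = -2 + 7 = 5)
h(S) = 1 (h(S) = (2*S)/((2*S)) = (2*S)*(1/(2*S)) = 1)
u = -4/5 (u = 1 - (-18)/(-10) = 1 - (-18)*(-1)/10 = 1 - 1*9/5 = 1 - 9/5 = -4/5 ≈ -0.80000)
(u + E(-5, D(4)))**2 = (-4/5 + 5)**2 = (21/5)**2 = 441/25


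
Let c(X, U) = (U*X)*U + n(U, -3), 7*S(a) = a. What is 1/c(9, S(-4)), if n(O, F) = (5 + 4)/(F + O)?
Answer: 1225/513 ≈ 2.3879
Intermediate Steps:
n(O, F) = 9/(F + O)
S(a) = a/7
c(X, U) = 9/(-3 + U) + X*U² (c(X, U) = (U*X)*U + 9/(-3 + U) = X*U² + 9/(-3 + U) = 9/(-3 + U) + X*U²)
1/c(9, S(-4)) = 1/((9 + 9*((⅐)*(-4))²*(-3 + (⅐)*(-4)))/(-3 + (⅐)*(-4))) = 1/((9 + 9*(-4/7)²*(-3 - 4/7))/(-3 - 4/7)) = 1/((9 + 9*(16/49)*(-25/7))/(-25/7)) = 1/(-7*(9 - 3600/343)/25) = 1/(-7/25*(-513/343)) = 1/(513/1225) = 1225/513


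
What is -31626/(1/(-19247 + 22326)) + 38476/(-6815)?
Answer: -663620572486/6815 ≈ -9.7377e+7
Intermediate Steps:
-31626/(1/(-19247 + 22326)) + 38476/(-6815) = -31626/(1/3079) + 38476*(-1/6815) = -31626/1/3079 - 38476/6815 = -31626*3079 - 38476/6815 = -97376454 - 38476/6815 = -663620572486/6815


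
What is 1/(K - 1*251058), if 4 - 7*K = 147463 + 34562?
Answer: -1/277061 ≈ -3.6093e-6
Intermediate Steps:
K = -26003 (K = 4/7 - (147463 + 34562)/7 = 4/7 - ⅐*182025 = 4/7 - 182025/7 = -26003)
1/(K - 1*251058) = 1/(-26003 - 1*251058) = 1/(-26003 - 251058) = 1/(-277061) = -1/277061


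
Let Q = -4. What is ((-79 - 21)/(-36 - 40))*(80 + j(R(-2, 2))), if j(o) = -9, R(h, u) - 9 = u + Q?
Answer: 1775/19 ≈ 93.421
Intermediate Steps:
R(h, u) = 5 + u (R(h, u) = 9 + (u - 4) = 9 + (-4 + u) = 5 + u)
((-79 - 21)/(-36 - 40))*(80 + j(R(-2, 2))) = ((-79 - 21)/(-36 - 40))*(80 - 9) = -100/(-76)*71 = -100*(-1/76)*71 = (25/19)*71 = 1775/19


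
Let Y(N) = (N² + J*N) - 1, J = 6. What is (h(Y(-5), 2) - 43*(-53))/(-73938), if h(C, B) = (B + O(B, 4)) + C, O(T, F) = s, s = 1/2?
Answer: -1517/49292 ≈ -0.030776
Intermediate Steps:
s = ½ ≈ 0.50000
O(T, F) = ½
Y(N) = -1 + N² + 6*N (Y(N) = (N² + 6*N) - 1 = -1 + N² + 6*N)
h(C, B) = ½ + B + C (h(C, B) = (B + ½) + C = (½ + B) + C = ½ + B + C)
(h(Y(-5), 2) - 43*(-53))/(-73938) = ((½ + 2 + (-1 + (-5)² + 6*(-5))) - 43*(-53))/(-73938) = ((½ + 2 + (-1 + 25 - 30)) + 2279)*(-1/73938) = ((½ + 2 - 6) + 2279)*(-1/73938) = (-7/2 + 2279)*(-1/73938) = (4551/2)*(-1/73938) = -1517/49292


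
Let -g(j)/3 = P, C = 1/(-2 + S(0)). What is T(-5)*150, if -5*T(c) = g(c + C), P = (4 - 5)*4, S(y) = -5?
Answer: -360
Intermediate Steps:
C = -⅐ (C = 1/(-2 - 5) = 1/(-7) = -⅐ ≈ -0.14286)
P = -4 (P = -1*4 = -4)
g(j) = 12 (g(j) = -3*(-4) = 12)
T(c) = -12/5 (T(c) = -⅕*12 = -12/5)
T(-5)*150 = -12/5*150 = -360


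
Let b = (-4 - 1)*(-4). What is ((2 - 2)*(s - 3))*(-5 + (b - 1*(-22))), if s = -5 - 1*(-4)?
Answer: 0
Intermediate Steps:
b = 20 (b = -5*(-4) = 20)
s = -1 (s = -5 + 4 = -1)
((2 - 2)*(s - 3))*(-5 + (b - 1*(-22))) = ((2 - 2)*(-1 - 3))*(-5 + (20 - 1*(-22))) = (0*(-4))*(-5 + (20 + 22)) = 0*(-5 + 42) = 0*37 = 0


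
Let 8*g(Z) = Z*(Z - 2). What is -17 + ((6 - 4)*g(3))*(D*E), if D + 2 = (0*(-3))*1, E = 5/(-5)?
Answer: -31/2 ≈ -15.500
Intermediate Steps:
E = -1 (E = 5*(-⅕) = -1)
D = -2 (D = -2 + (0*(-3))*1 = -2 + 0*1 = -2 + 0 = -2)
g(Z) = Z*(-2 + Z)/8 (g(Z) = (Z*(Z - 2))/8 = (Z*(-2 + Z))/8 = Z*(-2 + Z)/8)
-17 + ((6 - 4)*g(3))*(D*E) = -17 + ((6 - 4)*((⅛)*3*(-2 + 3)))*(-2*(-1)) = -17 + (2*((⅛)*3*1))*2 = -17 + (2*(3/8))*2 = -17 + (¾)*2 = -17 + 3/2 = -31/2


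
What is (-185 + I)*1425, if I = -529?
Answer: -1017450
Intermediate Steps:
(-185 + I)*1425 = (-185 - 529)*1425 = -714*1425 = -1017450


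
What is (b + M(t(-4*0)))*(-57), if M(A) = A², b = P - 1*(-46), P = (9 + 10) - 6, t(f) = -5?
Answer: -4788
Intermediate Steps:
P = 13 (P = 19 - 6 = 13)
b = 59 (b = 13 - 1*(-46) = 13 + 46 = 59)
(b + M(t(-4*0)))*(-57) = (59 + (-5)²)*(-57) = (59 + 25)*(-57) = 84*(-57) = -4788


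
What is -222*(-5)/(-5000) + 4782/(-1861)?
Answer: -2597571/930500 ≈ -2.7916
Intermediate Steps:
-222*(-5)/(-5000) + 4782/(-1861) = 1110*(-1/5000) + 4782*(-1/1861) = -111/500 - 4782/1861 = -2597571/930500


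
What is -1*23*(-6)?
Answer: 138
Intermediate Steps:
-1*23*(-6) = -23*(-6) = 138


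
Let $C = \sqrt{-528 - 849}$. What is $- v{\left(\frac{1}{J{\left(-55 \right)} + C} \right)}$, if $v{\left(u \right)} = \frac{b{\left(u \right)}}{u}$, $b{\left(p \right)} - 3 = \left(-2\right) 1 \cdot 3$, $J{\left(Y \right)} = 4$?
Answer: $12 + 27 i \sqrt{17} \approx 12.0 + 111.32 i$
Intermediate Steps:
$C = 9 i \sqrt{17}$ ($C = \sqrt{-1377} = 9 i \sqrt{17} \approx 37.108 i$)
$b{\left(p \right)} = -3$ ($b{\left(p \right)} = 3 + \left(-2\right) 1 \cdot 3 = 3 - 6 = -3$)
$v{\left(u \right)} = - \frac{3}{u}$
$- v{\left(\frac{1}{J{\left(-55 \right)} + C} \right)} = - \frac{-3}{\frac{1}{4 + 9 i \sqrt{17}}} = - \left(-3\right) \left(4 + 9 i \sqrt{17}\right) = - (-12 - 27 i \sqrt{17}) = 12 + 27 i \sqrt{17}$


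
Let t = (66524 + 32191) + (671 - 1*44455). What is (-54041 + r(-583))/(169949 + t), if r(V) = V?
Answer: -1138/4685 ≈ -0.24290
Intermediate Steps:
t = 54931 (t = 98715 + (671 - 44455) = 98715 - 43784 = 54931)
(-54041 + r(-583))/(169949 + t) = (-54041 - 583)/(169949 + 54931) = -54624/224880 = -54624*1/224880 = -1138/4685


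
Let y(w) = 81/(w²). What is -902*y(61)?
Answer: -73062/3721 ≈ -19.635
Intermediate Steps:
y(w) = 81/w²
-902*y(61) = -73062/61² = -73062/3721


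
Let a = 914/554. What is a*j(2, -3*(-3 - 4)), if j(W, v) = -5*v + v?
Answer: -38388/277 ≈ -138.58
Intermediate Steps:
j(W, v) = -4*v
a = 457/277 (a = 914*(1/554) = 457/277 ≈ 1.6498)
a*j(2, -3*(-3 - 4)) = 457*(-(-12)*(-3 - 4))/277 = 457*(-(-12)*(-7))/277 = 457*(-4*21)/277 = (457/277)*(-84) = -38388/277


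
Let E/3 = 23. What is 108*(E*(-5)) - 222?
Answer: -37482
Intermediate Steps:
E = 69 (E = 3*23 = 69)
108*(E*(-5)) - 222 = 108*(69*(-5)) - 222 = 108*(-345) - 222 = -37260 - 222 = -37482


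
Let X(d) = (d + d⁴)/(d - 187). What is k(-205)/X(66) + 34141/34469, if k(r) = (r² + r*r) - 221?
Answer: 9036030217/19819468186 ≈ 0.45592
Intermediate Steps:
X(d) = (d + d⁴)/(-187 + d)
k(r) = -221 + 2*r² (k(r) = (r² + r²) - 221 = 2*r² - 221 = -221 + 2*r²)
k(-205)/X(66) + 34141/34469 = (-221 + 2*(-205)²)/(((66 + 66⁴)/(-187 + 66))) + 34141/34469 = (-221 + 2*42025)/(((66 + 18974736)/(-121))) + 34141*(1/34469) = (-221 + 84050)/((-1/121*18974802)) + 34141/34469 = 83829/(-1724982/11) + 34141/34469 = 83829*(-11/1724982) + 34141/34469 = -307373/574994 + 34141/34469 = 9036030217/19819468186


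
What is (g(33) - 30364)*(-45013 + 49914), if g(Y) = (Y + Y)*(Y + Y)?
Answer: -127465208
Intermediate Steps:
g(Y) = 4*Y**2 (g(Y) = (2*Y)*(2*Y) = 4*Y**2)
(g(33) - 30364)*(-45013 + 49914) = (4*33**2 - 30364)*(-45013 + 49914) = (4*1089 - 30364)*4901 = (4356 - 30364)*4901 = -26008*4901 = -127465208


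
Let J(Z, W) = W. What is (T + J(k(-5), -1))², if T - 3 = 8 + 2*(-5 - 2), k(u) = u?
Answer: 16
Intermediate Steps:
T = -3 (T = 3 + (8 + 2*(-5 - 2)) = 3 + (8 + 2*(-7)) = 3 + (8 - 14) = 3 - 6 = -3)
(T + J(k(-5), -1))² = (-3 - 1)² = (-4)² = 16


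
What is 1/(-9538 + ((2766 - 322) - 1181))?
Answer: -1/8275 ≈ -0.00012085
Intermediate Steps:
1/(-9538 + ((2766 - 322) - 1181)) = 1/(-9538 + (2444 - 1181)) = 1/(-9538 + 1263) = 1/(-8275) = -1/8275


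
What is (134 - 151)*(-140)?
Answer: 2380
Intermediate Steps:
(134 - 151)*(-140) = -17*(-140) = 2380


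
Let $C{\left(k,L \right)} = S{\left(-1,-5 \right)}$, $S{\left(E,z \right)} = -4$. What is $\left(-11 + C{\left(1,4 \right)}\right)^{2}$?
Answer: $225$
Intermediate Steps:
$C{\left(k,L \right)} = -4$
$\left(-11 + C{\left(1,4 \right)}\right)^{2} = \left(-11 - 4\right)^{2} = \left(-15\right)^{2} = 225$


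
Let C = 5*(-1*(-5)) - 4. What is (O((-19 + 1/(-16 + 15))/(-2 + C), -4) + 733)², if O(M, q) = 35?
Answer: 589824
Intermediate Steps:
C = 21 (C = 5*5 - 4 = 25 - 4 = 21)
(O((-19 + 1/(-16 + 15))/(-2 + C), -4) + 733)² = (35 + 733)² = 768² = 589824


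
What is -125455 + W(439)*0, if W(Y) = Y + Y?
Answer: -125455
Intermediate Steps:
W(Y) = 2*Y
-125455 + W(439)*0 = -125455 + (2*439)*0 = -125455 + 878*0 = -125455 + 0 = -125455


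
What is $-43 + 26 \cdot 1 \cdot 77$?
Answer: $1959$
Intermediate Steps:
$-43 + 26 \cdot 1 \cdot 77 = -43 + 26 \cdot 77 = -43 + 2002 = 1959$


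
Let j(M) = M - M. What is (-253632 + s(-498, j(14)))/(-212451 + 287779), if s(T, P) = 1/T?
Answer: -126308737/37513344 ≈ -3.3670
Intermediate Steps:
j(M) = 0
(-253632 + s(-498, j(14)))/(-212451 + 287779) = (-253632 + 1/(-498))/(-212451 + 287779) = (-253632 - 1/498)/75328 = -126308737/498*1/75328 = -126308737/37513344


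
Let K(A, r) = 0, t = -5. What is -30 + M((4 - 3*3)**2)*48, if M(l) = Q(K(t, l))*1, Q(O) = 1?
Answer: 18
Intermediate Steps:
M(l) = 1 (M(l) = 1*1 = 1)
-30 + M((4 - 3*3)**2)*48 = -30 + 1*48 = -30 + 48 = 18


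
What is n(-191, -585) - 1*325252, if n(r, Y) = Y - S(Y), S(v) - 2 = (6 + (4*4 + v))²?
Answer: -642808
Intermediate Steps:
S(v) = 2 + (22 + v)² (S(v) = 2 + (6 + (4*4 + v))² = 2 + (6 + (16 + v))² = 2 + (22 + v)²)
n(r, Y) = -2 + Y - (22 + Y)² (n(r, Y) = Y - (2 + (22 + Y)²) = Y + (-2 - (22 + Y)²) = -2 + Y - (22 + Y)²)
n(-191, -585) - 1*325252 = (-2 - 585 - (22 - 585)²) - 1*325252 = (-2 - 585 - 1*(-563)²) - 325252 = (-2 - 585 - 1*316969) - 325252 = (-2 - 585 - 316969) - 325252 = -317556 - 325252 = -642808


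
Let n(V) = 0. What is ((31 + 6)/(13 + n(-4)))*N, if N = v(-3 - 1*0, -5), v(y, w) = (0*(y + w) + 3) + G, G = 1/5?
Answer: 592/65 ≈ 9.1077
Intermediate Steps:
G = 1/5 ≈ 0.20000
v(y, w) = 16/5 (v(y, w) = (0*(y + w) + 3) + 1/5 = (0*(w + y) + 3) + 1/5 = (0 + 3) + 1/5 = 3 + 1/5 = 16/5)
N = 16/5 ≈ 3.2000
((31 + 6)/(13 + n(-4)))*N = ((31 + 6)/(13 + 0))*(16/5) = (37/13)*(16/5) = 592/65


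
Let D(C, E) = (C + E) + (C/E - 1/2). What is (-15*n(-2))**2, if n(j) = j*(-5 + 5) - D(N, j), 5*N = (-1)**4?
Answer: 1296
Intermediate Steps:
N = 1/5 (N = (1/5)*(-1)**4 = (1/5)*1 = 1/5 ≈ 0.20000)
D(C, E) = -1/2 + C + E + C/E (D(C, E) = (C + E) + (C/E - 1*1/2) = (C + E) + (C/E - 1/2) = (C + E) + (-1/2 + C/E) = -1/2 + C + E + C/E)
n(j) = 3/10 - j - 1/(5*j) (n(j) = j*(-5 + 5) - (-1/2 + 1/5 + j + 1/(5*j)) = j*0 - (-3/10 + j + 1/(5*j)) = 0 + (3/10 - j - 1/(5*j)) = 3/10 - j - 1/(5*j))
(-15*n(-2))**2 = (-15*(3/10 - 1*(-2) - 1/5/(-2)))**2 = (-15*(3/10 + 2 - 1/5*(-1/2)))**2 = (-15*(3/10 + 2 + 1/10))**2 = (-15*12/5)**2 = (-36)**2 = 1296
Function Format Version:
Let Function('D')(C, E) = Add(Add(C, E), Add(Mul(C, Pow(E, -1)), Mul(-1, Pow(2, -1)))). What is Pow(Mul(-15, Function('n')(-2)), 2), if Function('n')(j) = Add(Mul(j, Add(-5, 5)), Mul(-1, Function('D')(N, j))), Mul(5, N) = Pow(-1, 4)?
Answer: 1296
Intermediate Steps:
N = Rational(1, 5) (N = Mul(Rational(1, 5), Pow(-1, 4)) = Mul(Rational(1, 5), 1) = Rational(1, 5) ≈ 0.20000)
Function('D')(C, E) = Add(Rational(-1, 2), C, E, Mul(C, Pow(E, -1))) (Function('D')(C, E) = Add(Add(C, E), Add(Mul(C, Pow(E, -1)), Mul(-1, Rational(1, 2)))) = Add(Add(C, E), Add(Mul(C, Pow(E, -1)), Rational(-1, 2))) = Add(Add(C, E), Add(Rational(-1, 2), Mul(C, Pow(E, -1)))) = Add(Rational(-1, 2), C, E, Mul(C, Pow(E, -1))))
Function('n')(j) = Add(Rational(3, 10), Mul(-1, j), Mul(Rational(-1, 5), Pow(j, -1))) (Function('n')(j) = Add(Mul(j, Add(-5, 5)), Mul(-1, Add(Rational(-1, 2), Rational(1, 5), j, Mul(Rational(1, 5), Pow(j, -1))))) = Add(Mul(j, 0), Mul(-1, Add(Rational(-3, 10), j, Mul(Rational(1, 5), Pow(j, -1))))) = Add(0, Add(Rational(3, 10), Mul(-1, j), Mul(Rational(-1, 5), Pow(j, -1)))) = Add(Rational(3, 10), Mul(-1, j), Mul(Rational(-1, 5), Pow(j, -1))))
Pow(Mul(-15, Function('n')(-2)), 2) = Pow(Mul(-15, Add(Rational(3, 10), Mul(-1, -2), Mul(Rational(-1, 5), Pow(-2, -1)))), 2) = Pow(Mul(-15, Add(Rational(3, 10), 2, Mul(Rational(-1, 5), Rational(-1, 2)))), 2) = Pow(Mul(-15, Add(Rational(3, 10), 2, Rational(1, 10))), 2) = Pow(Mul(-15, Rational(12, 5)), 2) = Pow(-36, 2) = 1296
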